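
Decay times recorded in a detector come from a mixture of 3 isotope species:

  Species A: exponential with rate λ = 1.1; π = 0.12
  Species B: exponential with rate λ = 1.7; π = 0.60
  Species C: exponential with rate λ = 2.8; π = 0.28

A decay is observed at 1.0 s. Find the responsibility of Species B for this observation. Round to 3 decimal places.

0.670

The responsibility of component k is π_k f_k(x) divided by Σ_j π_j f_j(x).
Exponential densities:
  p_A = 0.366158
  p_B = 0.310562
  p_C = 0.170268
Multiply by the mixture weights:
  π_A·p_A = 0.12 × 0.366158 = 0.043939
  π_B·p_B = 0.60 × 0.310562 = 0.186337
  π_C·p_C = 0.28 × 0.170268 = 0.0476751
Denominator: 0.043939 + 0.186337 + 0.0476751 = 0.277951
P(Species B | 1.0 s) ≈ 0.670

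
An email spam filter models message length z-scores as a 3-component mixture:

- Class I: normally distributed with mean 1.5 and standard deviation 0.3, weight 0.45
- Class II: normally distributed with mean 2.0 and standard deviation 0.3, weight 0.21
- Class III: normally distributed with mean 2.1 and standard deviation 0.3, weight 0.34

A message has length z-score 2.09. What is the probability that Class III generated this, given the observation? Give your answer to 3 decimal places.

0.561

The responsibility of component k is π_k f_k(x) divided by Σ_j π_j f_j(x).
Evaluate each component's likelihood at the observed value:
  f_I = 0.19227
  f_II = 1.27129
  f_III = 1.32907
Unnormalised posteriors:
  π_I·f_I = 0.45 × 0.19227 = 0.0865215
  π_II·f_II = 0.21 × 1.27129 = 0.266971
  π_III·f_III = 0.34 × 1.32907 = 0.451883
Sum: 0.0865215 + 0.266971 + 0.451883 = 0.805376
Responsibility of Class III: 0.451883 / 0.805376 ≈ 0.561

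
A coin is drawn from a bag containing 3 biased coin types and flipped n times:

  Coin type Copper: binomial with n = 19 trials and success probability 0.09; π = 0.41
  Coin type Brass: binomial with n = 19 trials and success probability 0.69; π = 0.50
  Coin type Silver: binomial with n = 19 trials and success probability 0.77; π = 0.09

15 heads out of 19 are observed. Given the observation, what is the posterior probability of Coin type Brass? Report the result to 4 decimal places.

0.7796

Posterior ∝ prior × likelihood, so P(k | x) ∝ P(Z=k) f_k(x); normalise over all components.
Component likelihoods at x = 15 heads out of 19:
  f_Copper = C(19,15)·0.09^15·0.91^4 = 3876·2.05891e-16·0.68575 = 5.47252e-13
  f_Brass = C(19,15)·0.69^15·0.31^4 = 3876·0.00382592·0.00923521 = 0.136952
  f_Silver = C(19,15)·0.77^15·0.23^4 = 3876·0.0198317·0.00279841 = 0.215108
Prior × likelihood for each component:
  P(Z=Copper)·f_Copper = 0.41 × 5.47252e-13 = 2.24373e-13
  P(Z=Brass)·f_Brass = 0.50 × 0.136952 = 0.0684758
  P(Z=Silver)·f_Silver = 0.09 × 0.215108 = 0.0193597
Sum: 2.24373e-13 + 0.0684758 + 0.0193597 = 0.0878355
So the posterior for Coin type Brass is 0.0684758 / 0.0878355 ≈ 0.7796.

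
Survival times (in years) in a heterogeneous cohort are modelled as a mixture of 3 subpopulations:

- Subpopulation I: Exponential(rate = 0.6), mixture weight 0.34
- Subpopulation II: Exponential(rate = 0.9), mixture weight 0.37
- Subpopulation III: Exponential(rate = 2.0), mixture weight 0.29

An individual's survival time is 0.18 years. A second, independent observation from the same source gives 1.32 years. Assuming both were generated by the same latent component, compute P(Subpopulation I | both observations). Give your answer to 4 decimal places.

0.2687

The responsibility of component k is w_k f_k(x) divided by Σ_j w_j f_j(x).
Since both observations come from the same component, the likelihood for component k is f_k(x₁)·f_k(x₂).
  p_I = [0.538577] × [0.271763] = 0.146365
  p_II = [0.765397] × [0.274347] = 0.209985
  p_III = [1.39535] × [0.142723] = 0.199148
Weight by the priors:
  w_I·p_I = 0.34 × 0.146365 = 0.0497641
  w_II·p_II = 0.37 × 0.209985 = 0.0776943
  w_III·p_III = 0.29 × 0.199148 = 0.057753
Marginal: 0.0497641 + 0.0776943 + 0.057753 = 0.185211
Responsibility of Subpopulation I: 0.0497641 / 0.185211 ≈ 0.2687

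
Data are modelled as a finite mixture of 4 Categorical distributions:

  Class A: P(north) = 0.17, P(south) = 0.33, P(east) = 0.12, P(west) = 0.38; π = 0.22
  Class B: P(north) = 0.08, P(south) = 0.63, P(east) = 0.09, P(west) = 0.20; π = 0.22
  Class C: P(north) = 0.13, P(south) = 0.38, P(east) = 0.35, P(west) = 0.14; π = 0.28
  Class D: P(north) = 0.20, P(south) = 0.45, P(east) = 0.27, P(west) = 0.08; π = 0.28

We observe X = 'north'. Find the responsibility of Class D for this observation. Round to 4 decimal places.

The responsibility of component k is π_k f_k(x) divided by Σ_j π_j f_j(x).
Component likelihoods at x = 'north':
  f_A = P(north | comp) = 0.17
  f_B = P(north | comp) = 0.08
  f_C = P(north | comp) = 0.13
  f_D = P(north | comp) = 0.20
Unnormalised posteriors:
  π_A·f_A = 0.22 × 0.17 = 0.0374
  π_B·f_B = 0.22 × 0.08 = 0.0176
  π_C·f_C = 0.28 × 0.13 = 0.0364
  π_D·f_D = 0.28 × 0.2 = 0.056
Denominator: 0.0374 + 0.0176 + 0.0364 + 0.056 = 0.1474
P(Class D | 'north') = 0.056 / 0.1474 ≈ 0.3799

0.3799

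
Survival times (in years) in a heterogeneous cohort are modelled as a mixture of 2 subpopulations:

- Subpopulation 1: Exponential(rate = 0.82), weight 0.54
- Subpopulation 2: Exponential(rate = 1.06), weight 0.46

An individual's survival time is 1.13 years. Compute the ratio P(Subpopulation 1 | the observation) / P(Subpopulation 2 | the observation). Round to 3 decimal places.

1.191

Posterior odds = (P(Z=i) f_i(x)) / (P(Z=j) f_j(x)); the normalising sum cancels.
Evaluate each component's likelihood at the observed value:
  L_1 = 0.324636
  L_2 = 0.319969
0.175303 / 0.147186 ≈ 1.191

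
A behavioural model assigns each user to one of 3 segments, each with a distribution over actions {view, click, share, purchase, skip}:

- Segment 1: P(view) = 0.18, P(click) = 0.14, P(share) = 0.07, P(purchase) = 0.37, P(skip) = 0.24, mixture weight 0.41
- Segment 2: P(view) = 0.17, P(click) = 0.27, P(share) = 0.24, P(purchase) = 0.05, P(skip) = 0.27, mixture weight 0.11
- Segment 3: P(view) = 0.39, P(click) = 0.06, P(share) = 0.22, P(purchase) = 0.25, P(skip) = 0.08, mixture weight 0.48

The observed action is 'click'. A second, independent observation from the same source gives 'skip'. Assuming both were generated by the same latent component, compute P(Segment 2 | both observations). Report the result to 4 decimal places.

0.3328

Apply Bayes' rule: the posterior for each component is proportional to its prior times its likelihood at x.
Since both observations come from the same component, the likelihood for component k is f_k(x₁)·f_k(x₂).
  f_1 = [P(click | comp) = 0.14] × [0.24] = 0.0336
  f_2 = [P(click | comp) = 0.27] × [0.27] = 0.0729
  f_3 = [P(click | comp) = 0.06] × [0.08] = 0.0048
Unnormalised posteriors:
  π_1·f_1 = 0.41 × 0.0336 = 0.013776
  π_2·f_2 = 0.11 × 0.0729 = 0.008019
  π_3·f_3 = 0.48 × 0.0048 = 0.002304
Denominator: 0.013776 + 0.008019 + 0.002304 = 0.024099
P(Segment 2 | data) ≈ 0.3328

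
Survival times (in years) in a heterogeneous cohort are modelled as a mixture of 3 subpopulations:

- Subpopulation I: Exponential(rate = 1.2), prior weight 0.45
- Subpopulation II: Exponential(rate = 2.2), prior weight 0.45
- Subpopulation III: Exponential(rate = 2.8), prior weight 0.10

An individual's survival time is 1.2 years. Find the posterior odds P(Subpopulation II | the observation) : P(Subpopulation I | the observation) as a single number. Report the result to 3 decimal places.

Since P(k|x) ∝ π_k f_k(x), the posterior odds are π_i f_i(x) / (π_j f_j(x)).
Exponential densities:
  p_I = 1.2·e^(−1.2·1.2) = 1.2·e^(−1.4400) = 0.284313
  p_II = 2.2·e^(−2.2·1.2) = 2.2·e^(−2.6400) = 0.156995
  p_III = 2.8·e^(−2.8·1.2) = 2.8·e^(−3.3600) = 0.0972587
Posterior odds = (π_II·p_II) / (π_I·p_I) = (0.45·0.156995) / (0.45·0.284313) = 0.0706477 / 0.127941 ≈ 0.552

0.552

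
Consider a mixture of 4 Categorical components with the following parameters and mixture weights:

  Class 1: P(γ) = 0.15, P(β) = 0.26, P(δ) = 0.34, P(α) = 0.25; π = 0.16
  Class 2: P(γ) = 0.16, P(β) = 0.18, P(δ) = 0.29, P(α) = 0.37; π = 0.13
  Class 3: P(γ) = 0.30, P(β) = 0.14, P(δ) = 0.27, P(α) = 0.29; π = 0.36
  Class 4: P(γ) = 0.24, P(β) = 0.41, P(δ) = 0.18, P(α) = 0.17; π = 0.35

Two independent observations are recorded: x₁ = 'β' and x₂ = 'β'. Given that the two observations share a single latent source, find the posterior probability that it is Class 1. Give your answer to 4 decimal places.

Apply Bayes' rule: the posterior for each component is proportional to its prior times its likelihood at x.
Since both observations come from the same component, the likelihood for component k is f_k(x₁)·f_k(x₂).
  f_1 = [0.26] × [0.26] = 0.0676
  f_2 = [0.18] × [0.18] = 0.0324
  f_3 = [0.14] × [0.14] = 0.0196
  f_4 = [0.41] × [0.41] = 0.1681
Prior × likelihood for each component:
  w_1·f_1 = 0.16 × 0.0676 = 0.010816
  w_2·f_2 = 0.13 × 0.0324 = 0.004212
  w_3·f_3 = 0.36 × 0.0196 = 0.007056
  w_4·f_4 = 0.35 × 0.1681 = 0.058835
Denominator: 0.010816 + 0.004212 + 0.007056 + 0.058835 = 0.080919
So the posterior for Class 1 is 0.010816 / 0.080919 ≈ 0.1337.

0.1337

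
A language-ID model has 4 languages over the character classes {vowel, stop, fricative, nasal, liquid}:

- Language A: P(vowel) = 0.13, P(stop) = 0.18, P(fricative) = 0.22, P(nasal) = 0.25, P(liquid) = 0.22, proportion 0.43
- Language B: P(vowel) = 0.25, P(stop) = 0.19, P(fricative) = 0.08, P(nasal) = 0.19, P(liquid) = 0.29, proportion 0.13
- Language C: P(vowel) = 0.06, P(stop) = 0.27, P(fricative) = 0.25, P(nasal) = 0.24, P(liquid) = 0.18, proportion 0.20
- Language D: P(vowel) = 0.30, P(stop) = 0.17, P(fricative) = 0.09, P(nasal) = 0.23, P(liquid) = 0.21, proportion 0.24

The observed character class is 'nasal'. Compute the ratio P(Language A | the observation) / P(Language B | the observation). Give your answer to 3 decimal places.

Since P(k|x) ∝ π_k f_k(x), the posterior odds are π_i f_i(x) / (π_j f_j(x)).
Component likelihoods at x = 'nasal':
  f_A = P(nasal | comp) = 0.25
  f_B = P(nasal | comp) = 0.19
  f_C = P(nasal | comp) = 0.24
  f_D = P(nasal | comp) = 0.23
Posterior odds = (π_A·f_A) / (π_B·f_B) = (0.43·0.25) / (0.13·0.19) = 0.1075 / 0.0247 ≈ 4.352

4.352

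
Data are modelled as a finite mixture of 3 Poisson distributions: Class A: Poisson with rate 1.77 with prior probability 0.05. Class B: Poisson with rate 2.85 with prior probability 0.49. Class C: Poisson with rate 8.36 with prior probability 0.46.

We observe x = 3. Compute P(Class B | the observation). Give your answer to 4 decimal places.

Posterior ∝ prior × likelihood, so P(k | x) ∝ π_k f_k(x); normalise over all components.
Poisson probabilities:
  f_A = e^(−1.77)·1.77^3/3! = 0.157423
  f_B = e^(−2.85)·2.85^3/3! = 0.223174
  f_C = e^(−8.36)·8.36^3/3! = 0.0227911
Multiply by the mixture weights:
  π_A·f_A = 0.05 × 0.157423 = 0.00787113
  π_B·f_B = 0.49 × 0.223174 = 0.109355
  π_C·f_C = 0.46 × 0.0227911 = 0.0104839
Denominator: 0.00787113 + 0.109355 + 0.0104839 = 0.12771
P(Class B | x) = 0.109355 / 0.12771 ≈ 0.8563

0.8563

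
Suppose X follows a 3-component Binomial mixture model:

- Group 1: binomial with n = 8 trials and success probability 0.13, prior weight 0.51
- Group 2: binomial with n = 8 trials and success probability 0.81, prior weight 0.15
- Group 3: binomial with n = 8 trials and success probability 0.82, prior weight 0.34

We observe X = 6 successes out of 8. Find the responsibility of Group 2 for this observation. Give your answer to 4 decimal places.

0.3134

P(component k | x) = π_k·f_k(x) / marginal(x), where marginal(x) = Σ_j π_j·f_j(x).
Component likelihoods at x = 6 successes out of 8:
  p_1 = C(8,6)·0.13^6·0.87^2 = 28·4.82681e-06·0.7569 = 0.000102296
  p_2 = C(8,6)·0.81^6·0.19^2 = 28·0.28243·0.0361 = 0.28548
  p_3 = C(8,6)·0.82^6·0.18^2 = 28·0.304007·0.0324 = 0.275795
Prior × likelihood for each component:
  π_1·p_1 = 0.51 × 0.000102296 = 5.21707e-05
  π_2·p_2 = 0.15 × 0.28548 = 0.042822
  π_3·p_3 = 0.34 × 0.275795 = 0.0937702
Evidence: 5.21707e-05 + 0.042822 + 0.0937702 = 0.136644
P(Group 2 | the observation) ≈ 0.3134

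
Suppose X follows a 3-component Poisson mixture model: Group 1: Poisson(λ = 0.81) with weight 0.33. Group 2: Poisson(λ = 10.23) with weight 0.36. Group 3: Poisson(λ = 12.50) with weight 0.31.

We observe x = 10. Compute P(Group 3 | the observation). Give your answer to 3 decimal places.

0.398

By Bayes' theorem, P(k | x) = w_k f_k(x) / Σ_j w_j f_j(x).
Component likelihoods at x = 10:
  L_1 = e^(−0.81)·0.81^10/10! = 1.49042e-08
  L_2 = e^(−10.23)·10.23^10/10! = 0.124785
  L_3 = e^(−12.50)·12.50^10/10! = 0.0956436
Weight by the priors:
  w_1·L_1 = 0.33 × 1.49042e-08 = 4.91839e-09
  w_2·L_2 = 0.36 × 0.124785 = 0.0449224
  w_3·L_3 = 0.31 × 0.0956436 = 0.0296495
Denominator: 4.91839e-09 + 0.0449224 + 0.0296495 = 0.074572
P(Group 3 | 10) = 0.0296495 / 0.074572 ≈ 0.398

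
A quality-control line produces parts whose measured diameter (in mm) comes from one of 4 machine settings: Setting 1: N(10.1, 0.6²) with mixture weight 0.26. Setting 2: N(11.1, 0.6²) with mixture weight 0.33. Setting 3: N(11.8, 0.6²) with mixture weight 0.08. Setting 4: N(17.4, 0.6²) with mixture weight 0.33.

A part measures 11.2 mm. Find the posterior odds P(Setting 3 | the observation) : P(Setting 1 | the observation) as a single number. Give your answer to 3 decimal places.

1.002

Posterior odds = (π_i f_i(x)) / (π_j f_j(x)); the normalising sum cancels.
Normal densities:
  f_1 = (1/(0.6·√(2π)))·exp(−(11.2−10.1)²/(2·0.6²)) = 0.664904·exp(-1.68056) = 0.123852
  f_2 = (1/(0.6·√(2π)))·exp(−(11.2−11.1)²/(2·0.6²)) = 0.664904·exp(-0.01389) = 0.655733
  f_3 = (1/(0.6·√(2π)))·exp(−(11.2−11.8)²/(2·0.6²)) = 0.664904·exp(-0.50000) = 0.403285
  f_4 = (1/(0.6·√(2π)))·exp(−(11.2−17.4)²/(2·0.6²)) = 0.664904·exp(-53.38889) = 4.32772e-24
Odds = (0.08/0.26) × (0.403285/0.123852) = 0.307692 × 3.25618 ≈ 1.002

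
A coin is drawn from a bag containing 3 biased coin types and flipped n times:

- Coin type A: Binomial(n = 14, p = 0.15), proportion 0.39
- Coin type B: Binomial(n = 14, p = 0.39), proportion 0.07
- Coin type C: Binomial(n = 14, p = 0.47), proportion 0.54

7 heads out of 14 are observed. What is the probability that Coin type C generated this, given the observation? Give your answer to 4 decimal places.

Apply Bayes' rule: the posterior for each component is proportional to its prior times its likelihood at x.
Component likelihoods at x = 7 heads out of 14:
  p_A = 0.00187983
  p_B = 0.148016
  p_C = 0.204251
Weight by the priors:
  π_A·p_A = 0.39 × 0.00187983 = 0.000733134
  π_B·p_B = 0.07 × 0.148016 = 0.0103611
  π_C·p_C = 0.54 × 0.204251 = 0.110295
Evidence: 0.000733134 + 0.0103611 + 0.110295 = 0.12139
P(Coin type C | the observation) = 0.110295 / 0.12139 ≈ 0.9086

0.9086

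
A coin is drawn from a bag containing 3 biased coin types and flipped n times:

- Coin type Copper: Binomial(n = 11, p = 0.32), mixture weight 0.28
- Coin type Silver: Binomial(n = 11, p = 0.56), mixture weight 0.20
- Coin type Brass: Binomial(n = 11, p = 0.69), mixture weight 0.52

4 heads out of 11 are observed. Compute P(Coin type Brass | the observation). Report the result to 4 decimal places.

By Bayes' theorem, P(k | x) = w_k f_k(x) / Σ_j w_j f_j(x).
Evaluate each component's likelihood at the observed value:
  L_Copper = 0.232636
  L_Silver = 0.103618
  L_Brass = 0.0205798
Multiply by the mixture weights:
  w_Copper·L_Copper = 0.28 × 0.232636 = 0.065138
  w_Silver·L_Silver = 0.20 × 0.103618 = 0.0207236
  w_Brass·L_Brass = 0.52 × 0.0205798 = 0.0107015
Marginal: 0.065138 + 0.0207236 + 0.0107015 = 0.0965631
So the posterior for Coin type Brass is 0.0107015 / 0.0965631 ≈ 0.1108.

0.1108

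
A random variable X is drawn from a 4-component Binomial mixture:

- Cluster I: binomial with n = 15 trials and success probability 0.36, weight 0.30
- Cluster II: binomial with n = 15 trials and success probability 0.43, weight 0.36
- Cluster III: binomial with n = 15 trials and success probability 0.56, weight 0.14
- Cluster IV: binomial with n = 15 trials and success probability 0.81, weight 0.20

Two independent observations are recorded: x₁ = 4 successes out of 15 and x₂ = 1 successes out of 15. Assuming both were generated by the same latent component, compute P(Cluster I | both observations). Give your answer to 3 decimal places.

0.861

The responsibility of component k is π_k f_k(x) divided by Σ_j π_j f_j(x).
Since both observations come from the same component, the likelihood for component k is f_k(x₁)·f_k(x₂).
  f_I = [0.16917] × [0.0104451] = 0.001767
  f_II = [0.0963008] × [0.00246495] = 0.000237376
  f_III = [0.0160644] × [8.56282e-05] = 1.37556e-06
  f_IV = [6.84482e-06] × [9.70793e-10] = 6.64491e-15
Unnormalised posteriors:
  π_I·f_I = 0.30 × 0.001767 = 0.000530099
  π_II·f_II = 0.36 × 0.000237376 = 8.54555e-05
  π_III·f_III = 0.14 × 1.37556e-06 = 1.92579e-07
  π_IV·f_IV = 0.20 × 6.64491e-15 = 1.32898e-15
Evidence: 0.000530099 + 8.54555e-05 + 1.92579e-07 + 1.32898e-15 = 0.000615747
Responsibility of Cluster I: 0.000530099 / 0.000615747 ≈ 0.861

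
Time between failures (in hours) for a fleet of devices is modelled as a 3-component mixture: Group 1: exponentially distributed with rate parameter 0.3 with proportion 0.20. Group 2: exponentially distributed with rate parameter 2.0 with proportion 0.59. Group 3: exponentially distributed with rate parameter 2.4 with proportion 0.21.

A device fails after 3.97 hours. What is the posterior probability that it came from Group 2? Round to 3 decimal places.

The responsibility of component k is P(Z=k) f_k(x) divided by Σ_j P(Z=j) f_j(x).
Exponential densities:
  L_1 = 0.0911752
  L_2 = 0.000712413
  L_3 = 0.000174684
Prior × likelihood for each component:
  P(Z=1)·L_1 = 0.20 × 0.0911752 = 0.018235
  P(Z=2)·L_2 = 0.59 × 0.000712413 = 0.000420324
  P(Z=3)·L_3 = 0.21 × 0.000174684 = 3.66837e-05
Normaliser: 0.018235 + 0.000420324 + 3.66837e-05 = 0.018692
Responsibility of Group 2: 0.000420324 / 0.018692 ≈ 0.022

0.022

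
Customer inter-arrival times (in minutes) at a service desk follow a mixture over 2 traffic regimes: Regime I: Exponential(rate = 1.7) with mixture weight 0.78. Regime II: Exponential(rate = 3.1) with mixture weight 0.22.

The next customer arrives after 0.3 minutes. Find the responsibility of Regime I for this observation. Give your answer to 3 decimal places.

P(component k | x) = w_k·f_k(x) / marginal(x), where marginal(x) = Σ_j w_j·f_j(x).
Exponential densities:
  f_I = 1.7·e^(−1.7·0.3) = 1.7·e^(−0.5100) = 1.02084
  f_II = 3.1·e^(−3.1·0.3) = 3.1·e^(−0.9300) = 1.22312
Weight by the priors:
  w_I·f_I = 0.78 × 1.02084 = 0.796257
  w_II·f_II = 0.22 × 1.22312 = 0.269086
Sum: 0.796257 + 0.269086 = 1.06534
So the posterior for Regime I is 0.796257 / 1.06534 ≈ 0.747.

0.747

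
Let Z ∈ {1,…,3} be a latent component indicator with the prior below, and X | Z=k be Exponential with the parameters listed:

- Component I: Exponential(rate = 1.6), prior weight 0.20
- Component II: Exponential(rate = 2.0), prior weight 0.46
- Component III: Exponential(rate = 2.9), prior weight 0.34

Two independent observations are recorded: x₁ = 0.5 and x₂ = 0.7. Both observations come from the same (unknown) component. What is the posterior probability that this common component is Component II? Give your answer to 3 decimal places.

By Bayes' theorem, P(k | x) = P(Z=k) f_k(x) / Σ_j P(Z=j) f_j(x).
Since both observations come from the same component, the likelihood for component k is f_k(x₁)·f_k(x₂).
  f_I = [0.718926] × [0.522048] = 0.375314
  f_II = [0.735759] × [0.493194] = 0.362872
  f_III = [0.680254] × [0.380873] = 0.25909
Prior × likelihood for each component:
  P(Z=I)·f_I = 0.20 × 0.375314 = 0.0750628
  P(Z=II)·f_II = 0.46 × 0.362872 = 0.166921
  P(Z=III)·f_III = 0.34 × 0.25909 = 0.0880907
Normaliser: 0.0750628 + 0.166921 + 0.0880907 = 0.330075
Responsibility of Component II: 0.166921 / 0.330075 ≈ 0.506

0.506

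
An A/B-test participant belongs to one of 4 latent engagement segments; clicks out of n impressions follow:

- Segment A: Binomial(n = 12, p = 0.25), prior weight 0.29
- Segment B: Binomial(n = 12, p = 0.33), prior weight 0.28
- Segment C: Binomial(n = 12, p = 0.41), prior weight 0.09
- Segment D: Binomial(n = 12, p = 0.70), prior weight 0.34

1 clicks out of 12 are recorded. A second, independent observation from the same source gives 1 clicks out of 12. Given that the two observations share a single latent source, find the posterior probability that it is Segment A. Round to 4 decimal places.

0.8734

Posterior ∝ prior × likelihood, so P(k | x) ∝ π_k f_k(x); normalise over all components.
Since both observations come from the same component, the likelihood for component k is f_k(x₁)·f_k(x₂).
  L_A = [0.126705] × [0.126705] = 0.0160543
  L_B = [0.0483635] × [0.0483635] = 0.00233903
  L_C = [0.0148367] × [0.0148367] = 0.000220128
  L_D = [1.48803e-05] × [1.48803e-05] = 2.21425e-10
Prior × likelihood for each component:
  π_A·L_A = 0.29 × 0.0160543 = 0.00465574
  π_B·L_B = 0.28 × 0.00233903 = 0.000654929
  π_C·L_C = 0.09 × 0.000220128 = 1.98115e-05
  π_D·L_D = 0.34 × 2.21425e-10 = 7.52844e-11
Denominator: 0.00465574 + 0.000654929 + 1.98115e-05 + 7.52844e-11 = 0.00533048
Responsibility of Segment A: 0.00465574 / 0.00533048 ≈ 0.8734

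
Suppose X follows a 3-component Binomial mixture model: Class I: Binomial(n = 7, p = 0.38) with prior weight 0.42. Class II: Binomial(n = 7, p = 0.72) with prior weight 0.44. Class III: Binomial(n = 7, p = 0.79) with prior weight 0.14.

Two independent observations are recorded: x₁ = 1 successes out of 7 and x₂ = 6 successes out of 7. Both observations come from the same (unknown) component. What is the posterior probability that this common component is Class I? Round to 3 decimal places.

By Bayes' theorem, P(k | x) = P(Z=k) f_k(x) / Σ_j P(Z=j) f_j(x).
Since both observations come from the same component, the likelihood for component k is f_k(x₁)·f_k(x₂).
  f_I = [C(7,1)·0.38^1·0.62^6 = 7·0.38·0.0568002 = 0.151089] × [0.0130675] = 0.00197435
  f_II = [C(7,1)·0.72^1·0.28^6 = 7·0.72·0.00048189 = 0.00242873] × [0.273056] = 0.000663177
  f_III = [C(7,1)·0.79^1·0.21^6 = 7·0.79·8.57661e-05 = 0.000474287] × [0.357339] = 0.000169481
Weight by the priors:
  P(Z=I)·f_I = 0.42 × 0.00197435 = 0.000829225
  P(Z=II)·f_II = 0.44 × 0.000663177 = 0.000291798
  P(Z=III)·f_III = 0.14 × 0.000169481 = 2.37273e-05
Normaliser: 0.000829225 + 0.000291798 + 2.37273e-05 = 0.00114475
P(Class I | x) ≈ 0.724

0.724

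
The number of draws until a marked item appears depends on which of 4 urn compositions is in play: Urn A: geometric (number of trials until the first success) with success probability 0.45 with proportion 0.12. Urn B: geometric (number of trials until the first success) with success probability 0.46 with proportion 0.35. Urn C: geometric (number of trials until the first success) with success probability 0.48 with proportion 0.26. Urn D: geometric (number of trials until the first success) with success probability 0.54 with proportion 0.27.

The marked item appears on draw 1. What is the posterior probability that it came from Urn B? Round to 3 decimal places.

0.332

Posterior ∝ prior × likelihood, so P(k | x) ∝ π_k f_k(x); normalise over all components.
Evaluate each component's likelihood at the observed value:
  L_A = 0.45·(1−0.45)^0 = 0.45·1 = 0.45
  L_B = 0.46·(1−0.46)^0 = 0.46·1 = 0.46
  L_C = 0.48·(1−0.48)^0 = 0.48·1 = 0.48
  L_D = 0.54·(1−0.54)^0 = 0.54·1 = 0.54
Unnormalised posteriors:
  π_A·L_A = 0.12 × 0.45 = 0.054
  π_B·L_B = 0.35 × 0.46 = 0.161
  π_C·L_C = 0.26 × 0.48 = 0.1248
  π_D·L_D = 0.27 × 0.54 = 0.1458
Normaliser: 0.054 + 0.161 + 0.1248 + 0.1458 = 0.4856
P(Urn B | 1) ≈ 0.332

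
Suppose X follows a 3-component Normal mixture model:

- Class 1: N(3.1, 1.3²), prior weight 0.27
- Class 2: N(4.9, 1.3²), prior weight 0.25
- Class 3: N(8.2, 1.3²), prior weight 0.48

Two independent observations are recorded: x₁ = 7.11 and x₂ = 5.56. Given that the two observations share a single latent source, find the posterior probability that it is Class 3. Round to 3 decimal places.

P(component k | x) = π_k·f_k(x) / marginal(x), where marginal(x) = Σ_j π_j·f_j(x).
Since both observations come from the same component, the likelihood for component k is f_k(x₁)·f_k(x₂).
  p_1 = [0.00263538] × [0.0512153] = 0.000134972
  p_2 = [0.0723454] × [0.269772] = 0.0195168
  p_3 = [0.215928] × [0.0390343] = 0.00842859
Unnormalised posteriors:
  π_1·p_1 = 0.27 × 0.000134972 = 3.64423e-05
  π_2·p_2 = 0.25 × 0.0195168 = 0.00487919
  π_3·p_3 = 0.48 × 0.00842859 = 0.00404572
Sum: 3.64423e-05 + 0.00487919 + 0.00404572 = 0.00896136
So the posterior for Class 3 is 0.00404572 / 0.00896136 ≈ 0.451.

0.451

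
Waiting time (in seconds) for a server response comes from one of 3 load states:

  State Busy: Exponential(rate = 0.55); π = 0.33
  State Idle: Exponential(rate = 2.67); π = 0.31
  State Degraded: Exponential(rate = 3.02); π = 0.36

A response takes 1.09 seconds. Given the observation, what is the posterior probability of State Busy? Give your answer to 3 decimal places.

0.538

Apply Bayes' rule: the posterior for each component is proportional to its prior times its likelihood at x.
Evaluate each component's likelihood at the observed value:
  L_Busy = 0.55·e^(−0.55·1.09) = 0.55·e^(−0.5995) = 0.301997
  L_Idle = 2.67·e^(−2.67·1.09) = 2.67·e^(−2.9103) = 0.145407
  L_Degraded = 3.02·e^(−3.02·1.09) = 3.02·e^(−3.2918) = 0.112304
Unnormalised posteriors:
  P(Z=Busy)·L_Busy = 0.33 × 0.301997 = 0.0996591
  P(Z=Idle)·L_Idle = 0.31 × 0.145407 = 0.045076
  P(Z=Degraded)·L_Degraded = 0.36 × 0.112304 = 0.0404295
Evidence: 0.0996591 + 0.045076 + 0.0404295 = 0.185165
P(State Busy | 1.09 seconds) = 0.0996591 / 0.185165 ≈ 0.538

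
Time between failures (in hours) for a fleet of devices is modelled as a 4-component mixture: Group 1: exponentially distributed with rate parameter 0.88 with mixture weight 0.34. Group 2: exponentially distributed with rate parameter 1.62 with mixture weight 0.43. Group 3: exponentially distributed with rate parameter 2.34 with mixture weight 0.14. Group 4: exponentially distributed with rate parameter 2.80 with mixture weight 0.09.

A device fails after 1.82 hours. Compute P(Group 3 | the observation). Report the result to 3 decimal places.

The responsibility of component k is π_k f_k(x) divided by Σ_j π_j f_j(x).
Exponential densities:
  L_1 = 0.177385
  L_2 = 0.0849261
  L_3 = 0.0330859
  L_4 = 0.0171393
Weight by the priors:
  π_1·L_1 = 0.34 × 0.177385 = 0.0603109
  π_2·L_2 = 0.43 × 0.0849261 = 0.0365182
  π_3·L_3 = 0.14 × 0.0330859 = 0.00463202
  π_4·L_4 = 0.09 × 0.0171393 = 0.00154254
Denominator: 0.0603109 + 0.0365182 + 0.00463202 + 0.00154254 = 0.103004
So the posterior for Group 3 is 0.00463202 / 0.103004 ≈ 0.045.

0.045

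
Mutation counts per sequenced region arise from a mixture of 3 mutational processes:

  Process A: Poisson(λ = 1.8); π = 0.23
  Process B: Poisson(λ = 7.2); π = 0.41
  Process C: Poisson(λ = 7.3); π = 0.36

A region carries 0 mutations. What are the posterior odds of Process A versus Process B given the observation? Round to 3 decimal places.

Only the two components matter; the odds are (π_i f_i(x)) / (π_j f_j(x)).
Poisson probabilities:
  L_A = 0.165299
  L_B = 0.000746586
  L_C = 0.000675539
Odds = (0.23/0.41) × (0.165299/0.000746586) = 0.560976 × 221.406 ≈ 124.204

124.204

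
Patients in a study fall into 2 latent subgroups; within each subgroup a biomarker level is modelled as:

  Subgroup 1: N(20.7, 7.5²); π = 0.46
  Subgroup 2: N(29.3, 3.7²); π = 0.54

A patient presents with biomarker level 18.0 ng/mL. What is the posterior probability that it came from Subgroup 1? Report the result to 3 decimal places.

0.977

Posterior ∝ prior × likelihood, so P(k | x) ∝ π_k f_k(x); normalise over all components.
Component likelihoods at x = 18.0 ng/mL:
  p_1 = (1/(7.5·√(2π)))·exp(−(18.0−20.7)²/(2·7.5²)) = 0.053192·exp(-0.06480) = 0.0498547
  p_2 = (1/(3.7·√(2π)))·exp(−(18.0−29.3)²/(2·3.7²)) = 0.107822·exp(-4.66362) = 0.001017
Multiply by the mixture weights:
  π_1·p_1 = 0.46 × 0.0498547 = 0.0229332
  π_2·p_2 = 0.54 × 0.001017 = 0.000549182
Normaliser: 0.0229332 + 0.000549182 = 0.0234824
P(Subgroup 1 | the observation) ≈ 0.977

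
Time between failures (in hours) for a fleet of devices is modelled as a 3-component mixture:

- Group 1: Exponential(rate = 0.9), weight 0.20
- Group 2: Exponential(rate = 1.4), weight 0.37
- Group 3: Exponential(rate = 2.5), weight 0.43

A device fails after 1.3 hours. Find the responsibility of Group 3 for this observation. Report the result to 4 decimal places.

Apply Bayes' rule: the posterior for each component is proportional to its prior times its likelihood at x.
Exponential densities:
  L_1 = 0.9·e^(−0.9·1.3) = 0.9·e^(−1.1700) = 0.27933
  L_2 = 1.4·e^(−1.4·1.3) = 1.4·e^(−1.8200) = 0.226836
  L_3 = 2.5·e^(−2.5·1.3) = 2.5·e^(−3.2500) = 0.0969355
Weight by the priors:
  w_1·L_1 = 0.20 × 0.27933 = 0.055866
  w_2·L_2 = 0.37 × 0.226836 = 0.0839293
  w_3·L_3 = 0.43 × 0.0969355 = 0.0416823
Evidence: 0.055866 + 0.0839293 + 0.0416823 = 0.181478
So the posterior for Group 3 is 0.0416823 / 0.181478 ≈ 0.2297.

0.2297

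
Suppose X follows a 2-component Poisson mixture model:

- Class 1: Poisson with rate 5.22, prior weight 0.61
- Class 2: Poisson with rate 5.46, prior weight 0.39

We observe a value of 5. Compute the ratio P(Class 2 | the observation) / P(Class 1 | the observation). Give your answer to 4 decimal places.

Only the two components matter; the odds are (π_i f_i(x)) / (π_j f_j(x)).
Evaluate each component's likelihood at the observed value:
  p_1 = e^(−5.22)·5.22^5/5! = 0.174644
  p_2 = e^(−5.46)·5.46^5/5! = 0.172002
Odds = (0.39/0.61) × (0.172002/0.174644) = 0.639344 × 0.984873 ≈ 0.6297

0.6297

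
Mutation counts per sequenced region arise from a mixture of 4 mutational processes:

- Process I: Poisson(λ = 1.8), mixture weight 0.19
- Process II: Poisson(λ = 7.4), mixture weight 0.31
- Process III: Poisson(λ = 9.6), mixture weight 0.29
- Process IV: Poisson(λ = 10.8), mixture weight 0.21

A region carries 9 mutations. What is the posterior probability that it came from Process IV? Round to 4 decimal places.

P(component k | x) = π_k·f_k(x) / marginal(x), where marginal(x) = Σ_j π_j·f_j(x).
Poisson probabilities:
  L_I = e^(−1.8)·1.8^9/9! = 9.03565e-05
  L_II = e^(−7.4)·7.4^9/9! = 0.112084
  L_III = e^(−9.6)·9.6^9/9! = 0.129256
  L_IV = e^(−10.8)·10.8^9/9! = 0.112375
Prior × likelihood for each component:
  π_I·L_I = 0.19 × 9.03565e-05 = 1.71677e-05
  π_II·L_II = 0.31 × 0.112084 = 0.034746
  π_III·L_III = 0.29 × 0.129256 = 0.0374843
  π_IV·L_IV = 0.21 × 0.112375 = 0.0235988
Evidence: 1.71677e-05 + 0.034746 + 0.0374843 + 0.0235988 = 0.0958462
P(Process IV | the observation) ≈ 0.2462

0.2462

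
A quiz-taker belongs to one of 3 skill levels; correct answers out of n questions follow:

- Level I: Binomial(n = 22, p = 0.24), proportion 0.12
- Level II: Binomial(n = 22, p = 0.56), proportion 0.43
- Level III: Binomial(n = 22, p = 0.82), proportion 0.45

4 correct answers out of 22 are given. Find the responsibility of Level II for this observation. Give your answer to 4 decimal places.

By Bayes' theorem, P(k | x) = P(Z=k) f_k(x) / Σ_j P(Z=j) f_j(x).
Binomial probabilities:
  f_I = 0.173662
  f_II = 0.000274862
  f_III = 1.30129e-10
Prior × likelihood for each component:
  P(Z=I)·f_I = 0.12 × 0.173662 = 0.0208394
  P(Z=II)·f_II = 0.43 × 0.000274862 = 0.000118191
  P(Z=III)·f_III = 0.45 × 1.30129e-10 = 5.85581e-11
Sum: 0.0208394 + 0.000118191 + 5.85581e-11 = 0.0209576
P(Level II | the observation) ≈ 0.0056

0.0056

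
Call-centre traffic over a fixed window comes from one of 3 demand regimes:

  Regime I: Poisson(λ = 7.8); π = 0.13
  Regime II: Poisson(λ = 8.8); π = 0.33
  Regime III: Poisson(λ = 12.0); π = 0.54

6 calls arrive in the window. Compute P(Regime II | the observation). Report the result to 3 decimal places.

P(component k | x) = P(Z=k)·f_k(x) / marginal(x), where marginal(x) = Σ_j P(Z=j)·f_j(x).
Component likelihoods at x = 6 calls:
  L_I = e^(−7.8)·7.8^6/6! = 0.128156
  L_II = e^(−8.8)·8.8^6/6! = 0.0972237
  L_III = e^(−12.0)·12.0^6/6! = 0.0254813
Prior × likelihood for each component:
  P(Z=I)·L_I = 0.13 × 0.128156 = 0.0166602
  P(Z=II)·L_II = 0.33 × 0.0972237 = 0.0320838
  P(Z=III)·L_III = 0.54 × 0.0254813 = 0.0137599
Denominator: 0.0166602 + 0.0320838 + 0.0137599 = 0.062504
P(Regime II | the observation) ≈ 0.513

0.513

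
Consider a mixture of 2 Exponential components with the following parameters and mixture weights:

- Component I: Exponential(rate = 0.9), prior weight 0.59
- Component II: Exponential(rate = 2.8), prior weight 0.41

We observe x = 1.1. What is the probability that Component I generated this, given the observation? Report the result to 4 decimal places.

Posterior ∝ prior × likelihood, so P(k | x) ∝ π_k f_k(x); normalise over all components.
Exponential densities:
  L_I = 0.9·e^(−0.9·1.1) = 0.9·e^(−0.9900) = 0.334419
  L_II = 2.8·e^(−2.8·1.1) = 2.8·e^(−3.0800) = 0.128686
Prior × likelihood for each component:
  π_I·L_I = 0.59 × 0.334419 = 0.197307
  π_II·L_II = 0.41 × 0.128686 = 0.0527612
Denominator: 0.197307 + 0.0527612 = 0.250068
Responsibility of Component I: 0.197307 / 0.250068 ≈ 0.7890

0.7890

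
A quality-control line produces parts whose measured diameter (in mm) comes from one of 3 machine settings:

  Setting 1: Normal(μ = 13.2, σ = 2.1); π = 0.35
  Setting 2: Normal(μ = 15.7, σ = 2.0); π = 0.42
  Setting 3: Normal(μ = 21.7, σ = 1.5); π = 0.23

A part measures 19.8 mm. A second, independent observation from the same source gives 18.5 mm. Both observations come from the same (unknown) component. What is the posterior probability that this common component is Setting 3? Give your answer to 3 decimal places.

0.493

P(component k | x) = π_k·f_k(x) / marginal(x), where marginal(x) = Σ_j π_j·f_j(x).
Since both observations come from the same component, the likelihood for component k is f_k(x₁)·f_k(x₂).
  p_1 = [(1/(2.1·√(2π)))·exp(−(19.8−13.2)²/(2·2.1²)) = 0.189973·exp(-4.93878) = 0.00136084] × [0.00786224] = 1.06993e-05
  p_2 = [(1/(2.0·√(2π)))·exp(−(19.8−15.7)²/(2·2.0²)) = 0.199471·exp(-2.10125) = 0.024396] × [0.0748637] = 0.00182638
  p_3 = [(1/(1.5·√(2π)))·exp(−(19.8−21.7)²/(2·1.5²)) = 0.265962·exp(-0.80222) = 0.119239] × [0.0273248] = 0.00325818
Prior × likelihood for each component:
  π_1·p_1 = 0.35 × 1.06993e-05 = 3.74475e-06
  π_2·p_2 = 0.42 × 0.00182638 = 0.000767078
  π_3·p_3 = 0.23 × 0.00325818 = 0.000749382
Marginal: 3.74475e-06 + 0.000767078 + 0.000749382 = 0.00152021
P(Setting 3 | x) ≈ 0.493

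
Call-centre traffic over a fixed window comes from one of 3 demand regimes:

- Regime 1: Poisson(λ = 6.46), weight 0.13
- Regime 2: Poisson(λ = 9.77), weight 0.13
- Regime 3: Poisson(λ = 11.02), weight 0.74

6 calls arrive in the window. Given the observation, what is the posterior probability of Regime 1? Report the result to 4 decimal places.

0.3443

Apply Bayes' rule: the posterior for each component is proportional to its prior times its likelihood at x.
Poisson probabilities:
  L_1 = e^(−6.46)·6.46^6/6! = 0.15795
  L_2 = e^(−9.77)·9.77^6/6! = 0.0690205
  L_3 = e^(−11.02)·11.02^6/6! = 0.0407223
Prior × likelihood for each component:
  π_1·L_1 = 0.13 × 0.15795 = 0.0205335
  π_2·L_2 = 0.13 × 0.0690205 = 0.00897266
  π_3·L_3 = 0.74 × 0.0407223 = 0.0301345
Denominator: 0.0205335 + 0.00897266 + 0.0301345 = 0.0596407
Responsibility of Regime 1: 0.0205335 / 0.0596407 ≈ 0.3443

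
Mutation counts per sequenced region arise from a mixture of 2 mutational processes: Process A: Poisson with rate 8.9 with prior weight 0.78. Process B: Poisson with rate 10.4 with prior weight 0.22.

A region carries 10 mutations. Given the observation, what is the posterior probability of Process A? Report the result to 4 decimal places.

Apply Bayes' rule: the posterior for each component is proportional to its prior times its likelihood at x.
Component likelihoods at x = 10 mutations:
  p_A = 0.117197
  p_B = 0.124139
Prior × likelihood for each component:
  π_A·p_A = 0.78 × 0.117197 = 0.0914136
  π_B·p_B = 0.22 × 0.124139 = 0.0273105
Denominator: 0.0914136 + 0.0273105 = 0.118724
Responsibility of Process A: 0.0914136 / 0.118724 ≈ 0.7700

0.7700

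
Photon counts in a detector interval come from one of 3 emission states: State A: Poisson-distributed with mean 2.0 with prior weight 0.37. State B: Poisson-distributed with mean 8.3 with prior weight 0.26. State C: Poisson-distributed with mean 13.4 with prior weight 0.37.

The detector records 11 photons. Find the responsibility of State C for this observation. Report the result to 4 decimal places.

0.6275

The responsibility of component k is π_k f_k(x) divided by Σ_j π_j f_j(x).
Poisson probabilities:
  L_A = e^(−2.0)·2.0^11/11! = 6.94361e-06
  L_B = e^(−8.3)·8.3^11/11! = 0.0801787
  L_C = e^(−13.4)·13.4^11/11! = 0.0949404
Prior × likelihood for each component:
  π_A·L_A = 0.37 × 6.94361e-06 = 2.56914e-06
  π_B·L_B = 0.26 × 0.0801787 = 0.0208465
  π_C·L_C = 0.37 × 0.0949404 = 0.0351279
Sum: 2.56914e-06 + 0.0208465 + 0.0351279 = 0.055977
So the posterior for State C is 0.0351279 / 0.055977 ≈ 0.6275.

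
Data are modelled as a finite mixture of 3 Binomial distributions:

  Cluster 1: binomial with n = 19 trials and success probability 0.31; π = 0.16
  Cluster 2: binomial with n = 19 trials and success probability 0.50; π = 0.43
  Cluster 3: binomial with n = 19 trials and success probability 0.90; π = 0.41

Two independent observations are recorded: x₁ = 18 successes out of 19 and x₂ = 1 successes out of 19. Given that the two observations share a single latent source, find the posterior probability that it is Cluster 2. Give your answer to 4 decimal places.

The responsibility of component k is P(Z=k) f_k(x) divided by Σ_j P(Z=j) f_j(x).
Since both observations come from the same component, the likelihood for component k is f_k(x₁)·f_k(x₂).
  L_1 = [9.16459e-09] × [0.00740285] = 6.78441e-11
  L_2 = [3.62396e-05] × [3.62396e-05] = 1.31331e-09
  L_3 = [0.28518] × [1.71e-17] = 4.87657e-18
Multiply by the mixture weights:
  P(Z=1)·L_1 = 0.16 × 6.78441e-11 = 1.08551e-11
  P(Z=2)·L_2 = 0.43 × 1.31331e-09 = 5.64723e-10
  P(Z=3)·L_3 = 0.41 × 4.87657e-18 = 1.9994e-18
Normaliser: 1.08551e-11 + 5.64723e-10 + 1.9994e-18 = 5.75579e-10
P(Cluster 2 | data) ≈ 0.9811

0.9811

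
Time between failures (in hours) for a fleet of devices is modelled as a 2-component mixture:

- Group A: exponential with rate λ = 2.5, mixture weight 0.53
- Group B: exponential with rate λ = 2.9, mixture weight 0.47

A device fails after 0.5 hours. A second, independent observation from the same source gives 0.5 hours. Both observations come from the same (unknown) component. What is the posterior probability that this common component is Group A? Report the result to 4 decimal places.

By Bayes' theorem, P(k | x) = π_k f_k(x) / Σ_j π_j f_j(x).
Since both observations come from the same component, the likelihood for component k is f_k(x₁)·f_k(x₂).
  p_A = [2.5·e^(−2.5·0.5) = 2.5·e^(−1.2500) = 0.716262] × [0.716262] = 0.513031
  p_B = [2.9·e^(−2.9·0.5) = 2.9·e^(−1.4500) = 0.680254] × [0.680254] = 0.462745
Multiply by the mixture weights:
  π_A·p_A = 0.53 × 0.513031 = 0.271907
  π_B·p_B = 0.47 × 0.462745 = 0.21749
Evidence: 0.271907 + 0.21749 = 0.489397
P(Group A | x₁, x₂) ≈ 0.5556

0.5556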